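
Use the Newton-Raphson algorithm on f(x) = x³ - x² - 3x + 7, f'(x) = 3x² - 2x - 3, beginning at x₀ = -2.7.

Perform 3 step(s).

f(x) = x³ - x² - 3x + 7
f'(x) = 3x² - 2x - 3
x₀ = -2.7

Newton-Raphson formula: x_{n+1} = x_n - f(x_n)/f'(x_n)

Iteration 1:
  f(-2.700000) = -11.873000
  f'(-2.700000) = 24.270000
  x_1 = -2.700000 - (-11.873000)/24.270000 = -2.210795
Iteration 2:
  f(-2.210795) = -2.060747
  f'(-2.210795) = 16.084437
  x_2 = -2.210795 - (-2.060747)/16.084437 = -2.082675
Iteration 3:
  f(-2.082675) = -0.123182
  f'(-2.082675) = 14.177951
  x_3 = -2.082675 - (-0.123182)/14.177951 = -2.073986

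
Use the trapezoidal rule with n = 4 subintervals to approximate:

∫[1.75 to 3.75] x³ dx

f(x) = x³
a = 1.75, b = 3.75, n = 4
h = (b - a)/n = 0.500000

Trapezoidal rule: (h/2)[f(x₀) + 2f(x₁) + 2f(x₂) + ... + f(xₙ)]

x_0 = 1.7500, f(x_0) = 5.359375, coefficient = 1
x_1 = 2.2500, f(x_1) = 11.390625, coefficient = 2
x_2 = 2.7500, f(x_2) = 20.796875, coefficient = 2
x_3 = 3.2500, f(x_3) = 34.328125, coefficient = 2
x_4 = 3.7500, f(x_4) = 52.734375, coefficient = 1

I ≈ (0.500000/2) × 191.125000 = 47.781250
Exact value: 47.093750
Error: 0.687500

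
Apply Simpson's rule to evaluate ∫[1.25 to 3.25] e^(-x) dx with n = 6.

f(x) = e^(-x)
a = 1.25, b = 3.25, n = 6
h = (b - a)/n = 0.333333

Simpson's rule: (h/3)[f(x₀) + 4f(x₁) + 2f(x₂) + ... + f(xₙ)]

x_0 = 1.2500, f(x_0) = 0.286505, coefficient = 1
x_1 = 1.5833, f(x_1) = 0.205290, coefficient = 4
x_2 = 1.9167, f(x_2) = 0.147096, coefficient = 2
x_3 = 2.2500, f(x_3) = 0.105399, coefficient = 4
x_4 = 2.5833, f(x_4) = 0.075522, coefficient = 2
x_5 = 2.9167, f(x_5) = 0.054114, coefficient = 4
x_6 = 3.2500, f(x_6) = 0.038774, coefficient = 1

I ≈ (0.333333/3) × 2.229726 = 0.247747
Exact value: 0.247731
Error: 0.000017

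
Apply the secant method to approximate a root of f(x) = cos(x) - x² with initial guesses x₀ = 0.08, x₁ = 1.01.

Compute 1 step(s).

f(x) = cos(x) - x²
x₀ = 0.08, x₁ = 1.01

Secant formula: x_{n+1} = x_n - f(x_n)(x_n - x_{n-1})/(f(x_n) - f(x_{n-1}))

Iteration 1:
  f(0.080000) = 0.990402
  f(1.010000) = -0.488239
  x_2 = 1.010000 - (-0.488239)×(1.010000 - 0.080000)/(-0.488239 - 0.990402)
       = 0.702919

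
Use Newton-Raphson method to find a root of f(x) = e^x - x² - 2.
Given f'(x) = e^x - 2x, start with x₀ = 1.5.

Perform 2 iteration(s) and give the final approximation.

f(x) = e^x - x² - 2
f'(x) = e^x - 2x
x₀ = 1.5

Newton-Raphson formula: x_{n+1} = x_n - f(x_n)/f'(x_n)

Iteration 1:
  f(1.500000) = 0.231689
  f'(1.500000) = 1.481689
  x_1 = 1.500000 - 0.231689/1.481689 = 1.343632
Iteration 2:
  f(1.343632) = 0.027592
  f'(1.343632) = 1.145675
  x_2 = 1.343632 - 0.027592/1.145675 = 1.319548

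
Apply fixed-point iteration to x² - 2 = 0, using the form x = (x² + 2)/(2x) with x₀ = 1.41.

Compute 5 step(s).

Equation: x² - 2 = 0
Fixed-point form: x = (x² + 2)/(2x)
x₀ = 1.41

x_1 = g(1.410000) = 1.414220
x_2 = g(1.414220) = 1.414214
x_3 = g(1.414214) = 1.414214
x_4 = g(1.414214) = 1.414214
x_5 = g(1.414214) = 1.414214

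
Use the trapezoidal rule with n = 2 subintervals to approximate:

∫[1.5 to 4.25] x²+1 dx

f(x) = x²+1
a = 1.5, b = 4.25, n = 2
h = (b - a)/n = 1.375000

Trapezoidal rule: (h/2)[f(x₀) + 2f(x₁) + 2f(x₂) + ... + f(xₙ)]

x_0 = 1.5000, f(x_0) = 3.250000, coefficient = 1
x_1 = 2.8750, f(x_1) = 9.265625, coefficient = 2
x_2 = 4.2500, f(x_2) = 19.062500, coefficient = 1

I ≈ (1.375000/2) × 40.843750 = 28.080078
Exact value: 27.213542
Error: 0.866536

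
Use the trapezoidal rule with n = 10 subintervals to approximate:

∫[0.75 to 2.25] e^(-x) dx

f(x) = e^(-x)
a = 0.75, b = 2.25, n = 10
h = (b - a)/n = 0.150000

Trapezoidal rule: (h/2)[f(x₀) + 2f(x₁) + 2f(x₂) + ... + f(xₙ)]

x_0 = 0.7500, f(x_0) = 0.472367, coefficient = 1
x_1 = 0.9000, f(x_1) = 0.406570, coefficient = 2
x_2 = 1.0500, f(x_2) = 0.349938, coefficient = 2
x_3 = 1.2000, f(x_3) = 0.301194, coefficient = 2
x_4 = 1.3500, f(x_4) = 0.259240, coefficient = 2
x_5 = 1.5000, f(x_5) = 0.223130, coefficient = 2
x_6 = 1.6500, f(x_6) = 0.192050, coefficient = 2
x_7 = 1.8000, f(x_7) = 0.165299, coefficient = 2
x_8 = 1.9500, f(x_8) = 0.142274, coefficient = 2
x_9 = 2.1000, f(x_9) = 0.122456, coefficient = 2
x_10 = 2.2500, f(x_10) = 0.105399, coefficient = 1

I ≈ (0.150000/2) × 4.902068 = 0.367655
Exact value: 0.366967
Error: 0.000688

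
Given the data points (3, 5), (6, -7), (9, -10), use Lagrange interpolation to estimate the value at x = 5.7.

Lagrange interpolation formula:
P(x) = Σ yᵢ × Lᵢ(x)
where Lᵢ(x) = Π_{j≠i} (x - xⱼ)/(xᵢ - xⱼ)

L_0(5.7) = (5.7 - 6)/(3 - 6) × (5.7 - 9)/(3 - 9) = 0.055000
L_1(5.7) = (5.7 - 3)/(6 - 3) × (5.7 - 9)/(6 - 9) = 0.990000
L_2(5.7) = (5.7 - 3)/(9 - 3) × (5.7 - 6)/(9 - 6) = -0.045000

P(5.7) = 5×L_0(5.7) + (-7)×L_1(5.7) + (-10)×L_2(5.7)
P(5.7) = -6.205000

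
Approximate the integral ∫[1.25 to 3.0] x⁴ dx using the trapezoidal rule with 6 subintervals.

f(x) = x⁴
a = 1.25, b = 3.0, n = 6
h = (b - a)/n = 0.291667

Trapezoidal rule: (h/2)[f(x₀) + 2f(x₁) + 2f(x₂) + ... + f(xₙ)]

x_0 = 1.2500, f(x_0) = 2.441406, coefficient = 1
x_1 = 1.5417, f(x_1) = 5.648875, coefficient = 2
x_2 = 1.8333, f(x_2) = 11.297068, coefficient = 2
x_3 = 2.1250, f(x_3) = 20.390869, coefficient = 2
x_4 = 2.4167, f(x_4) = 34.108845, coefficient = 2
x_5 = 2.7083, f(x_5) = 53.803244, coefficient = 2
x_6 = 3.0000, f(x_6) = 81.000000, coefficient = 1

I ≈ (0.291667/2) × 333.939206 = 48.699468
Exact value: 47.989648
Error: 0.709819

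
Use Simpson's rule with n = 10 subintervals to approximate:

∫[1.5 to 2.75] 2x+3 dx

f(x) = 2x+3
a = 1.5, b = 2.75, n = 10
h = (b - a)/n = 0.125000

Simpson's rule: (h/3)[f(x₀) + 4f(x₁) + 2f(x₂) + ... + f(xₙ)]

x_0 = 1.5000, f(x_0) = 6.000000, coefficient = 1
x_1 = 1.6250, f(x_1) = 6.250000, coefficient = 4
x_2 = 1.7500, f(x_2) = 6.500000, coefficient = 2
x_3 = 1.8750, f(x_3) = 6.750000, coefficient = 4
x_4 = 2.0000, f(x_4) = 7.000000, coefficient = 2
x_5 = 2.1250, f(x_5) = 7.250000, coefficient = 4
x_6 = 2.2500, f(x_6) = 7.500000, coefficient = 2
x_7 = 2.3750, f(x_7) = 7.750000, coefficient = 4
x_8 = 2.5000, f(x_8) = 8.000000, coefficient = 2
x_9 = 2.6250, f(x_9) = 8.250000, coefficient = 4
x_10 = 2.7500, f(x_10) = 8.500000, coefficient = 1

I ≈ (0.125000/3) × 217.500000 = 9.062500
Exact value: 9.062500
Error: 0.000000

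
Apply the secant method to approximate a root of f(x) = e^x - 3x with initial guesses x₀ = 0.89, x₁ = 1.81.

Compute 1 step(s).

f(x) = e^x - 3x
x₀ = 0.89, x₁ = 1.81

Secant formula: x_{n+1} = x_n - f(x_n)(x_n - x_{n-1})/(f(x_n) - f(x_{n-1}))

Iteration 1:
  f(0.890000) = -0.234870
  f(1.810000) = 0.680447
  x_2 = 1.810000 - 0.680447×(1.810000 - 0.890000)/(0.680447 - (-0.234870))
       = 1.126072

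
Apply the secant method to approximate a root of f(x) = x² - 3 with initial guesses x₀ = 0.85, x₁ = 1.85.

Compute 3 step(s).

f(x) = x² - 3
x₀ = 0.85, x₁ = 1.85

Secant formula: x_{n+1} = x_n - f(x_n)(x_n - x_{n-1})/(f(x_n) - f(x_{n-1}))

Iteration 1:
  f(0.850000) = -2.277500
  f(1.850000) = 0.422500
  x_2 = 1.850000 - 0.422500×(1.850000 - 0.850000)/(0.422500 - (-2.277500))
       = 1.693519
Iteration 2:
  f(1.850000) = 0.422500
  f(1.693519) = -0.131995
  x_3 = 1.693519 - (-0.131995)×(1.693519 - 1.850000)/(-0.131995 - 0.422500)
       = 1.730768
Iteration 3:
  f(1.693519) = -0.131995
  f(1.730768) = -0.004441
  x_4 = 1.730768 - (-0.004441)×(1.730768 - 1.693519)/(-0.004441 - (-0.131995))
       = 1.732065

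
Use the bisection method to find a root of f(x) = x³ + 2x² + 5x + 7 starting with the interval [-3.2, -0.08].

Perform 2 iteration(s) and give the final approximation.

f(x) = x³ + 2x² + 5x + 7
Initial interval: [-3.2, -0.08]

Iteration 1:
  c_1 = (-3.200000 + (-0.080000))/2 = -1.640000
  f(c_1) = f(-1.640000) = -0.231744
  f(a) × f(c) ≥ 0, new interval: [-1.640000, -0.080000]
Iteration 2:
  c_2 = (-1.640000 + (-0.080000))/2 = -0.860000
  f(c_2) = f(-0.860000) = 3.543144
  f(a) × f(c) < 0, new interval: [-1.640000, -0.860000]

After 2 iteration(s), the approximation is c_2 = -0.860000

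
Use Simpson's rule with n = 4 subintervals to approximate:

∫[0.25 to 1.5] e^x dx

f(x) = e^x
a = 0.25, b = 1.5, n = 4
h = (b - a)/n = 0.312500

Simpson's rule: (h/3)[f(x₀) + 4f(x₁) + 2f(x₂) + ... + f(xₙ)]

x_0 = 0.2500, f(x_0) = 1.284025, coefficient = 1
x_1 = 0.5625, f(x_1) = 1.755055, coefficient = 4
x_2 = 0.8750, f(x_2) = 2.398875, coefficient = 2
x_3 = 1.1875, f(x_3) = 3.278874, coefficient = 4
x_4 = 1.5000, f(x_4) = 4.481689, coefficient = 1

I ≈ (0.312500/3) × 30.699179 = 3.197831
Exact value: 3.197664
Error: 0.000167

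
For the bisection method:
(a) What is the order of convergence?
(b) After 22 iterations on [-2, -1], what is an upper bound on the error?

(a) Bisection has linear (order 1) convergence; the error is halved each step.

(b) Error bound = (b-a)/2^n = (-1 - (-2))/2^{22}
    = 1/2^{22}

(a) 1 (linear); (b) error ≤ 2.38e-07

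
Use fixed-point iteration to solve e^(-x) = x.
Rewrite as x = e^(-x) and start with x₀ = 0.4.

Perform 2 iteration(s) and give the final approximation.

Equation: e^(-x) = x
Fixed-point form: x = e^(-x)
x₀ = 0.4

x_1 = g(0.400000) = 0.670320
x_2 = g(0.670320) = 0.511545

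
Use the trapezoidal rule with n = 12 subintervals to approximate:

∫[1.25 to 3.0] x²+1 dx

f(x) = x²+1
a = 1.25, b = 3.0, n = 12
h = (b - a)/n = 0.145833

Trapezoidal rule: (h/2)[f(x₀) + 2f(x₁) + 2f(x₂) + ... + f(xₙ)]

x_0 = 1.2500, f(x_0) = 2.562500, coefficient = 1
x_1 = 1.3958, f(x_1) = 2.948351, coefficient = 2
x_2 = 1.5417, f(x_2) = 3.376736, coefficient = 2
x_3 = 1.6875, f(x_3) = 3.847656, coefficient = 2
x_4 = 1.8333, f(x_4) = 4.361111, coefficient = 2
x_5 = 1.9792, f(x_5) = 4.917101, coefficient = 2
x_6 = 2.1250, f(x_6) = 5.515625, coefficient = 2
x_7 = 2.2708, f(x_7) = 6.156684, coefficient = 2
x_8 = 2.4167, f(x_8) = 6.840278, coefficient = 2
x_9 = 2.5625, f(x_9) = 7.566406, coefficient = 2
x_10 = 2.7083, f(x_10) = 8.335069, coefficient = 2
x_11 = 2.8542, f(x_11) = 9.146267, coefficient = 2
x_12 = 3.0000, f(x_12) = 10.000000, coefficient = 1

I ≈ (0.145833/2) × 138.585069 = 10.105161
Exact value: 10.098958
Error: 0.006203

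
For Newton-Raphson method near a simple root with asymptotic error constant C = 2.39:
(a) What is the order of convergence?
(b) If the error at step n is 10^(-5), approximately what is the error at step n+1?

(a) Newton-Raphson has quadratic (order 2) convergence near simple roots.
    This means |e_{n+1}| ≈ C|e_n|².

(b) With |e_n| = 10^(-5) and C = 2.39:
    |e_{n+1}| ≈ 2.39 × (10^(-5))² = 2.39 × 10^(-10)

(a) 2 (quadratic); (b) |e_{n+1}| ≈ 2.390e-10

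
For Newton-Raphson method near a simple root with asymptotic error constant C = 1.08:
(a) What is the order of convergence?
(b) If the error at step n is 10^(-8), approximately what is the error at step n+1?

(a) Newton-Raphson has quadratic (order 2) convergence near simple roots.
    This means |e_{n+1}| ≈ C|e_n|².

(b) With |e_n| = 10^(-8) and C = 1.08:
    |e_{n+1}| ≈ 1.08 × (10^(-8))² = 1.08 × 10^(-16)

(a) 2 (quadratic); (b) |e_{n+1}| ≈ 1.080e-16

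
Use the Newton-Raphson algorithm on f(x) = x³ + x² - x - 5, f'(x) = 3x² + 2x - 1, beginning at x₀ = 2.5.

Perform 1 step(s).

f(x) = x³ + x² - x - 5
f'(x) = 3x² + 2x - 1
x₀ = 2.5

Newton-Raphson formula: x_{n+1} = x_n - f(x_n)/f'(x_n)

Iteration 1:
  f(2.500000) = 14.375000
  f'(2.500000) = 22.750000
  x_1 = 2.500000 - 14.375000/22.750000 = 1.868132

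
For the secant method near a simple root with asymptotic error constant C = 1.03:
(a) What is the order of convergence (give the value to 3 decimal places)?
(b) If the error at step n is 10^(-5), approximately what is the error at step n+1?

(a) Secant method has superlinear convergence with order φ = (1+√5)/2 ≈ 1.618.
    This means |e_{n+1}| ≈ C|e_n|^1.618.

(b) With |e_n| = 10^(-5) and C = 1.03:
    |e_{n+1}| ≈ 1.03 × (10^(-5))^1.618 = 1.03 × 10^(-8.09)

(a) ≈ 1.618 (golden ratio); (b) |e_{n+1}| ≈ 8.369e-09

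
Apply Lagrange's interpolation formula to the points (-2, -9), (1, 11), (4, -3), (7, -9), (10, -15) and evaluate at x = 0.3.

Lagrange interpolation formula:
P(x) = Σ yᵢ × Lᵢ(x)
where Lᵢ(x) = Π_{j≠i} (x - xⱼ)/(xᵢ - xⱼ)

L_0(0.3) = (0.3 - 1)/(-2 - 1) × (0.3 - 4)/(-2 - 4) × (0.3 - 7)/(-2 - 7) × (0.3 - 10)/(-2 - 10) = 0.086586
L_1(0.3) = (0.3 - (-2))/(1 - (-2)) × (0.3 - 4)/(1 - 4) × (0.3 - 7)/(1 - 7) × (0.3 - 10)/(1 - 10) = 1.137994
L_2(0.3) = (0.3 - (-2))/(4 - (-2)) × (0.3 - 1)/(4 - 1) × (0.3 - 7)/(4 - 7) × (0.3 - 10)/(4 - 10) = -0.322944
L_3(0.3) = (0.3 - (-2))/(7 - (-2)) × (0.3 - 1)/(7 - 1) × (0.3 - 4)/(7 - 4) × (0.3 - 10)/(7 - 10) = 0.118895
L_4(0.3) = (0.3 - (-2))/(10 - (-2)) × (0.3 - 1)/(10 - 1) × (0.3 - 4)/(10 - 4) × (0.3 - 7)/(10 - 7) = -0.020531

P(0.3) = (-9)×L_0(0.3) + 11×L_1(0.3) + (-3)×L_2(0.3) + (-9)×L_3(0.3) + (-15)×L_4(0.3)
P(0.3) = 11.945392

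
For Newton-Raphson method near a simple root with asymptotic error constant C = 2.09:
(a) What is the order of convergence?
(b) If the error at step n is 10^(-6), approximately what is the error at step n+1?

(a) Newton-Raphson has quadratic (order 2) convergence near simple roots.
    This means |e_{n+1}| ≈ C|e_n|².

(b) With |e_n| = 10^(-6) and C = 2.09:
    |e_{n+1}| ≈ 2.09 × (10^(-6))² = 2.09 × 10^(-12)

(a) 2 (quadratic); (b) |e_{n+1}| ≈ 2.090e-12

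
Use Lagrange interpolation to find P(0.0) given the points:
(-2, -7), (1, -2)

Lagrange interpolation formula:
P(x) = Σ yᵢ × Lᵢ(x)
where Lᵢ(x) = Π_{j≠i} (x - xⱼ)/(xᵢ - xⱼ)

L_0(0.0) = (0.0 - 1)/(-2 - 1) = 0.333333
L_1(0.0) = (0.0 - (-2))/(1 - (-2)) = 0.666667

P(0.0) = (-7)×L_0(0.0) + (-2)×L_1(0.0)
P(0.0) = -3.666667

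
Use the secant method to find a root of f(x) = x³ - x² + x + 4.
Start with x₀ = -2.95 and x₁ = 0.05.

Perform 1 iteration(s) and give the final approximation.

f(x) = x³ - x² + x + 4
x₀ = -2.95, x₁ = 0.05

Secant formula: x_{n+1} = x_n - f(x_n)(x_n - x_{n-1})/(f(x_n) - f(x_{n-1}))

Iteration 1:
  f(-2.950000) = -33.324875
  f(0.050000) = 4.047625
  x_2 = 0.050000 - 4.047625×(0.050000 - (-2.950000))/(4.047625 - (-33.324875))
       = -0.274915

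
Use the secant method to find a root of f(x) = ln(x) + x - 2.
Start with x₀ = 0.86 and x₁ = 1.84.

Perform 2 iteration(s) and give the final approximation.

f(x) = ln(x) + x - 2
x₀ = 0.86, x₁ = 1.84

Secant formula: x_{n+1} = x_n - f(x_n)(x_n - x_{n-1})/(f(x_n) - f(x_{n-1}))

Iteration 1:
  f(0.860000) = -1.290823
  f(1.840000) = 0.449766
  x_2 = 1.840000 - 0.449766×(1.840000 - 0.860000)/(0.449766 - (-1.290823))
       = 1.586769
Iteration 2:
  f(1.840000) = 0.449766
  f(1.586769) = 0.048470
  x_3 = 1.586769 - 0.048470×(1.586769 - 1.840000)/(0.048470 - 0.449766)
       = 1.556184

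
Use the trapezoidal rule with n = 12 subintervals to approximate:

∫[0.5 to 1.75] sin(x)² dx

f(x) = sin(x)²
a = 0.5, b = 1.75, n = 12
h = (b - a)/n = 0.104167

Trapezoidal rule: (h/2)[f(x₀) + 2f(x₁) + 2f(x₂) + ... + f(xₙ)]

x_0 = 0.5000, f(x_0) = 0.229849, coefficient = 1
x_1 = 0.6042, f(x_1) = 0.322711, coefficient = 2
x_2 = 0.7083, f(x_2) = 0.423240, coefficient = 2
x_3 = 0.8125, f(x_3) = 0.527089, coefficient = 2
x_4 = 0.9167, f(x_4) = 0.629766, coefficient = 2
x_5 = 1.0208, f(x_5) = 0.726831, coefficient = 2
x_6 = 1.1250, f(x_6) = 0.814087, coefficient = 2
x_7 = 1.2292, f(x_7) = 0.887760, coefficient = 2
x_8 = 1.3333, f(x_8) = 0.944663, coefficient = 2
x_9 = 1.4375, f(x_9) = 0.982337, coefficient = 2
x_10 = 1.5417, f(x_10) = 0.999152, coefficient = 2
x_11 = 1.6458, f(x_11) = 0.994380, coefficient = 2
x_12 = 1.7500, f(x_12) = 0.968228, coefficient = 1

I ≈ (0.104167/2) × 17.702106 = 0.921985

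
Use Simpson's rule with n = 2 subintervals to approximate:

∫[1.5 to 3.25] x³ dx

f(x) = x³
a = 1.5, b = 3.25, n = 2
h = (b - a)/n = 0.875000

Simpson's rule: (h/3)[f(x₀) + 4f(x₁) + 2f(x₂) + ... + f(xₙ)]

x_0 = 1.5000, f(x_0) = 3.375000, coefficient = 1
x_1 = 2.3750, f(x_1) = 13.396484, coefficient = 4
x_2 = 3.2500, f(x_2) = 34.328125, coefficient = 1

I ≈ (0.875000/3) × 91.289062 = 26.625977
Exact value: 26.625977
Error: 0.000000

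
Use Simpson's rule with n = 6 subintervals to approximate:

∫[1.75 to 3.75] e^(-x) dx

f(x) = e^(-x)
a = 1.75, b = 3.75, n = 6
h = (b - a)/n = 0.333333

Simpson's rule: (h/3)[f(x₀) + 4f(x₁) + 2f(x₂) + ... + f(xₙ)]

x_0 = 1.7500, f(x_0) = 0.173774, coefficient = 1
x_1 = 2.0833, f(x_1) = 0.124514, coefficient = 4
x_2 = 2.4167, f(x_2) = 0.089219, coefficient = 2
x_3 = 2.7500, f(x_3) = 0.063928, coefficient = 4
x_4 = 3.0833, f(x_4) = 0.045806, coefficient = 2
x_5 = 3.4167, f(x_5) = 0.032822, coefficient = 4
x_6 = 3.7500, f(x_6) = 0.023518, coefficient = 1

I ≈ (0.333333/3) × 1.352397 = 0.150266
Exact value: 0.150256
Error: 0.000010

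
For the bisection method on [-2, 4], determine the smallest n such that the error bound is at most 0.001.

We need (b-a)/2^n ≤ 0.001
(4 - (-2))/2^n ≤ 0.001
6/2^n ≤ 0.001
2^n ≥ 6000
n ≥ log₂(6000) = 12.55
n ≥ 13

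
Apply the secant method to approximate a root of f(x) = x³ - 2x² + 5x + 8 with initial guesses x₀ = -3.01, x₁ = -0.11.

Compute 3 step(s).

f(x) = x³ - 2x² + 5x + 8
x₀ = -3.01, x₁ = -0.11

Secant formula: x_{n+1} = x_n - f(x_n)(x_n - x_{n-1})/(f(x_n) - f(x_{n-1}))

Iteration 1:
  f(-3.010000) = -52.441101
  f(-0.110000) = 7.424469
  x_2 = -0.110000 - 7.424469×(-0.110000 - (-3.010000))/(7.424469 - (-52.441101))
       = -0.469655
Iteration 2:
  f(-0.110000) = 7.424469
  f(-0.469655) = 5.106978
  x_3 = -0.469655 - 5.106978×(-0.469655 - (-0.110000))/(5.106978 - 7.424469)
       = -1.262215
Iteration 3:
  f(-0.469655) = 5.106978
  f(-1.262215) = -3.508394
  x_4 = -1.262215 - (-3.508394)×(-1.262215 - (-0.469655))/(-3.508394 - 5.106978)
       = -0.939465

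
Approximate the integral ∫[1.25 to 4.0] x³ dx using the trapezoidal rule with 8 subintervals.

f(x) = x³
a = 1.25, b = 4.0, n = 8
h = (b - a)/n = 0.343750

Trapezoidal rule: (h/2)[f(x₀) + 2f(x₁) + 2f(x₂) + ... + f(xₙ)]

x_0 = 1.2500, f(x_0) = 1.953125, coefficient = 1
x_1 = 1.5938, f(x_1) = 4.048187, coefficient = 2
x_2 = 1.9375, f(x_2) = 7.273193, coefficient = 2
x_3 = 2.2812, f(x_3) = 11.871857, coefficient = 2
x_4 = 2.6250, f(x_4) = 18.087891, coefficient = 2
x_5 = 2.9688, f(x_5) = 26.165009, coefficient = 2
x_6 = 3.3125, f(x_6) = 36.346924, coefficient = 2
x_7 = 3.6562, f(x_7) = 48.877350, coefficient = 2
x_8 = 4.0000, f(x_8) = 64.000000, coefficient = 1

I ≈ (0.343750/2) × 371.293945 = 63.816147
Exact value: 63.389648
Error: 0.426498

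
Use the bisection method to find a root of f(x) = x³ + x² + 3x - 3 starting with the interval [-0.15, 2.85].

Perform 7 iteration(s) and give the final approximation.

f(x) = x³ + x² + 3x - 3
Initial interval: [-0.15, 2.85]

Iteration 1:
  c_1 = (-0.150000 + 2.850000)/2 = 1.350000
  f(c_1) = f(1.350000) = 5.332875
  f(a) × f(c) < 0, new interval: [-0.150000, 1.350000]
Iteration 2:
  c_2 = (-0.150000 + 1.350000)/2 = 0.600000
  f(c_2) = f(0.600000) = -0.624000
  f(a) × f(c) ≥ 0, new interval: [0.600000, 1.350000]
Iteration 3:
  c_3 = (0.600000 + 1.350000)/2 = 0.975000
  f(c_3) = f(0.975000) = 1.802484
  f(a) × f(c) < 0, new interval: [0.600000, 0.975000]
Iteration 4:
  c_4 = (0.600000 + 0.975000)/2 = 0.787500
  f(c_4) = f(0.787500) = 0.471029
  f(a) × f(c) < 0, new interval: [0.600000, 0.787500]
Iteration 5:
  c_5 = (0.600000 + 0.787500)/2 = 0.693750
  f(c_5) = f(0.693750) = -0.103567
  f(a) × f(c) ≥ 0, new interval: [0.693750, 0.787500]
Iteration 6:
  c_6 = (0.693750 + 0.787500)/2 = 0.740625
  f(c_6) = f(0.740625) = 0.176652
  f(a) × f(c) < 0, new interval: [0.693750, 0.740625]
Iteration 7:
  c_7 = (0.693750 + 0.740625)/2 = 0.717188
  f(c_7) = f(0.717188) = 0.034811
  f(a) × f(c) < 0, new interval: [0.693750, 0.717188]

After 7 iteration(s), the approximation is c_7 = 0.717188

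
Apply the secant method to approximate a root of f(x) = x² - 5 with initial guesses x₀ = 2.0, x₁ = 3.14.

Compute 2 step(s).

f(x) = x² - 5
x₀ = 2.0, x₁ = 3.14

Secant formula: x_{n+1} = x_n - f(x_n)(x_n - x_{n-1})/(f(x_n) - f(x_{n-1}))

Iteration 1:
  f(2.000000) = -1.000000
  f(3.140000) = 4.859600
  x_2 = 3.140000 - 4.859600×(3.140000 - 2.000000)/(4.859600 - (-1.000000))
       = 2.194553
Iteration 2:
  f(3.140000) = 4.859600
  f(2.194553) = -0.183939
  x_3 = 2.194553 - (-0.183939)×(2.194553 - 3.140000)/(-0.183939 - 4.859600)
       = 2.229033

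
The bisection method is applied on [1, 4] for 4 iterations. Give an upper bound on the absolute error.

Bisection error bound: |error| ≤ (b-a)/2^n
|error| ≤ (4 - 1)/2^4 = 3/2^4
|error| ≤ 0.1875000000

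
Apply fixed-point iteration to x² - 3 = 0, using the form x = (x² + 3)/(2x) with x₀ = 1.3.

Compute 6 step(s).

Equation: x² - 3 = 0
Fixed-point form: x = (x² + 3)/(2x)
x₀ = 1.3

x_1 = g(1.300000) = 1.803846
x_2 = g(1.803846) = 1.733480
x_3 = g(1.733480) = 1.732051
x_4 = g(1.732051) = 1.732051
x_5 = g(1.732051) = 1.732051
x_6 = g(1.732051) = 1.732051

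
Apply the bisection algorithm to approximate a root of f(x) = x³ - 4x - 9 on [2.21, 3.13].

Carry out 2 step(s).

f(x) = x³ - 4x - 9
Initial interval: [2.21, 3.13]

Iteration 1:
  c_1 = (2.210000 + 3.130000)/2 = 2.670000
  f(c_1) = f(2.670000) = -0.645837
  f(a) × f(c) ≥ 0, new interval: [2.670000, 3.130000]
Iteration 2:
  c_2 = (2.670000 + 3.130000)/2 = 2.900000
  f(c_2) = f(2.900000) = 3.789000
  f(a) × f(c) < 0, new interval: [2.670000, 2.900000]

After 2 iteration(s), the approximation is c_2 = 2.900000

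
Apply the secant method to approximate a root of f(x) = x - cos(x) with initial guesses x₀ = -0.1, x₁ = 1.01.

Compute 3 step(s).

f(x) = x - cos(x)
x₀ = -0.1, x₁ = 1.01

Secant formula: x_{n+1} = x_n - f(x_n)(x_n - x_{n-1})/(f(x_n) - f(x_{n-1}))

Iteration 1:
  f(-0.100000) = -1.095004
  f(1.010000) = 0.478139
  x_2 = 1.010000 - 0.478139×(1.010000 - (-0.100000))/(0.478139 - (-1.095004))
       = 0.672628
Iteration 2:
  f(1.010000) = 0.478139
  f(0.672628) = -0.109559
  x_3 = 0.672628 - (-0.109559)×(0.672628 - 1.010000)/(-0.109559 - 0.478139)
       = 0.735521
Iteration 3:
  f(0.672628) = -0.109559
  f(0.735521) = -0.005960
  x_4 = 0.735521 - (-0.005960)×(0.735521 - 0.672628)/(-0.005960 - (-0.109559))
       = 0.739139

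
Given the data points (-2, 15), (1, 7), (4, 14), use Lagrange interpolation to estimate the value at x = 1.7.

Lagrange interpolation formula:
P(x) = Σ yᵢ × Lᵢ(x)
where Lᵢ(x) = Π_{j≠i} (x - xⱼ)/(xᵢ - xⱼ)

L_0(1.7) = (1.7 - 1)/(-2 - 1) × (1.7 - 4)/(-2 - 4) = -0.089444
L_1(1.7) = (1.7 - (-2))/(1 - (-2)) × (1.7 - 4)/(1 - 4) = 0.945556
L_2(1.7) = (1.7 - (-2))/(4 - (-2)) × (1.7 - 1)/(4 - 1) = 0.143889

P(1.7) = 15×L_0(1.7) + 7×L_1(1.7) + 14×L_2(1.7)
P(1.7) = 7.291667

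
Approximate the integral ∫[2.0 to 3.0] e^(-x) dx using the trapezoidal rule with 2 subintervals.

f(x) = e^(-x)
a = 2.0, b = 3.0, n = 2
h = (b - a)/n = 0.500000

Trapezoidal rule: (h/2)[f(x₀) + 2f(x₁) + 2f(x₂) + ... + f(xₙ)]

x_0 = 2.0000, f(x_0) = 0.135335, coefficient = 1
x_1 = 2.5000, f(x_1) = 0.082085, coefficient = 2
x_2 = 3.0000, f(x_2) = 0.049787, coefficient = 1

I ≈ (0.500000/2) × 0.349292 = 0.087323
Exact value: 0.085548
Error: 0.001775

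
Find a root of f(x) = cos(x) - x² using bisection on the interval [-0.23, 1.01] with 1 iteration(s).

f(x) = cos(x) - x²
Initial interval: [-0.23, 1.01]

Iteration 1:
  c_1 = (-0.230000 + 1.010000)/2 = 0.390000
  f(c_1) = f(0.390000) = 0.772809
  f(a) × f(c) ≥ 0, new interval: [0.390000, 1.010000]

After 1 iteration(s), the approximation is c_1 = 0.390000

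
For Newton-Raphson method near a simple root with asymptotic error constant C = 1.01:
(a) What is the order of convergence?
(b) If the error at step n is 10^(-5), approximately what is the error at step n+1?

(a) Newton-Raphson has quadratic (order 2) convergence near simple roots.
    This means |e_{n+1}| ≈ C|e_n|².

(b) With |e_n| = 10^(-5) and C = 1.01:
    |e_{n+1}| ≈ 1.01 × (10^(-5))² = 1.01 × 10^(-10)

(a) 2 (quadratic); (b) |e_{n+1}| ≈ 1.010e-10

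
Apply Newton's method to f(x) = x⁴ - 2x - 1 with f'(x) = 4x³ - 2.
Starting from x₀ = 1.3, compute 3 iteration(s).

f(x) = x⁴ - 2x - 1
f'(x) = 4x³ - 2
x₀ = 1.3

Newton-Raphson formula: x_{n+1} = x_n - f(x_n)/f'(x_n)

Iteration 1:
  f(1.300000) = -0.743900
  f'(1.300000) = 6.788000
  x_1 = 1.300000 - (-0.743900)/6.788000 = 1.409590
Iteration 2:
  f(1.409590) = 0.128771
  f'(1.409590) = 9.203116
  x_2 = 1.409590 - 0.128771/9.203116 = 1.395598
Iteration 3:
  f(1.395598) = 0.002319
  f'(1.395598) = 8.872799
  x_3 = 1.395598 - 0.002319/8.872799 = 1.395337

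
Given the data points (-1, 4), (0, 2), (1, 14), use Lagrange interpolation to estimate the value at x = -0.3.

Lagrange interpolation formula:
P(x) = Σ yᵢ × Lᵢ(x)
where Lᵢ(x) = Π_{j≠i} (x - xⱼ)/(xᵢ - xⱼ)

L_0(-0.3) = (-0.3 - 0)/(-1 - 0) × (-0.3 - 1)/(-1 - 1) = 0.195000
L_1(-0.3) = (-0.3 - (-1))/(0 - (-1)) × (-0.3 - 1)/(0 - 1) = 0.910000
L_2(-0.3) = (-0.3 - (-1))/(1 - (-1)) × (-0.3 - 0)/(1 - 0) = -0.105000

P(-0.3) = 4×L_0(-0.3) + 2×L_1(-0.3) + 14×L_2(-0.3)
P(-0.3) = 1.130000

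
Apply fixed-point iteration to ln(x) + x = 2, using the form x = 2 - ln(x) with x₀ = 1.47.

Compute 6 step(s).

Equation: ln(x) + x = 2
Fixed-point form: x = 2 - ln(x)
x₀ = 1.47

x_1 = g(1.470000) = 1.614738
x_2 = g(1.614738) = 1.520828
x_3 = g(1.520828) = 1.580745
x_4 = g(1.580745) = 1.542104
x_5 = g(1.542104) = 1.566853
x_6 = g(1.566853) = 1.550931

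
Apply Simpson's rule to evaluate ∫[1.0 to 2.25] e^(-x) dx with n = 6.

f(x) = e^(-x)
a = 1.0, b = 2.25, n = 6
h = (b - a)/n = 0.208333

Simpson's rule: (h/3)[f(x₀) + 4f(x₁) + 2f(x₂) + ... + f(xₙ)]

x_0 = 1.0000, f(x_0) = 0.367879, coefficient = 1
x_1 = 1.2083, f(x_1) = 0.298695, coefficient = 4
x_2 = 1.4167, f(x_2) = 0.242521, coefficient = 2
x_3 = 1.6250, f(x_3) = 0.196912, coefficient = 4
x_4 = 1.8333, f(x_4) = 0.159880, coefficient = 2
x_5 = 2.0417, f(x_5) = 0.129812, coefficient = 4
x_6 = 2.2500, f(x_6) = 0.105399, coefficient = 1

I ≈ (0.208333/3) × 3.779754 = 0.262483
Exact value: 0.262480
Error: 0.000003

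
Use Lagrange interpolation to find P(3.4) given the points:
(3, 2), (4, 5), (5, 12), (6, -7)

Lagrange interpolation formula:
P(x) = Σ yᵢ × Lᵢ(x)
where Lᵢ(x) = Π_{j≠i} (x - xⱼ)/(xᵢ - xⱼ)

L_0(3.4) = (3.4 - 4)/(3 - 4) × (3.4 - 5)/(3 - 5) × (3.4 - 6)/(3 - 6) = 0.416000
L_1(3.4) = (3.4 - 3)/(4 - 3) × (3.4 - 5)/(4 - 5) × (3.4 - 6)/(4 - 6) = 0.832000
L_2(3.4) = (3.4 - 3)/(5 - 3) × (3.4 - 4)/(5 - 4) × (3.4 - 6)/(5 - 6) = -0.312000
L_3(3.4) = (3.4 - 3)/(6 - 3) × (3.4 - 4)/(6 - 4) × (3.4 - 5)/(6 - 5) = 0.064000

P(3.4) = 2×L_0(3.4) + 5×L_1(3.4) + 12×L_2(3.4) + (-7)×L_3(3.4)
P(3.4) = 0.800000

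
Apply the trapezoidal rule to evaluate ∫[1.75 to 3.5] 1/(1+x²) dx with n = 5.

f(x) = 1/(1+x²)
a = 1.75, b = 3.5, n = 5
h = (b - a)/n = 0.350000

Trapezoidal rule: (h/2)[f(x₀) + 2f(x₁) + 2f(x₂) + ... + f(xₙ)]

x_0 = 1.7500, f(x_0) = 0.246154, coefficient = 1
x_1 = 2.1000, f(x_1) = 0.184843, coefficient = 2
x_2 = 2.4500, f(x_2) = 0.142806, coefficient = 2
x_3 = 2.8000, f(x_3) = 0.113122, coefficient = 2
x_4 = 3.1500, f(x_4) = 0.091554, coefficient = 2
x_5 = 3.5000, f(x_5) = 0.075472, coefficient = 1

I ≈ (0.350000/2) × 1.386276 = 0.242598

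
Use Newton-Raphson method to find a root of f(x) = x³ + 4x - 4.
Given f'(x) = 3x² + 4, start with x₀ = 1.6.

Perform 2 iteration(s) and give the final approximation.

f(x) = x³ + 4x - 4
f'(x) = 3x² + 4
x₀ = 1.6

Newton-Raphson formula: x_{n+1} = x_n - f(x_n)/f'(x_n)

Iteration 1:
  f(1.600000) = 6.496000
  f'(1.600000) = 11.680000
  x_1 = 1.600000 - 6.496000/11.680000 = 1.043836
Iteration 2:
  f(1.043836) = 1.312698
  f'(1.043836) = 7.268778
  x_2 = 1.043836 - 1.312698/7.268778 = 0.863242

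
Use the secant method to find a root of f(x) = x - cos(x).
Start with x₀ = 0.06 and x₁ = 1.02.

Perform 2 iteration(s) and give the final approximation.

f(x) = x - cos(x)
x₀ = 0.06, x₁ = 1.02

Secant formula: x_{n+1} = x_n - f(x_n)(x_n - x_{n-1})/(f(x_n) - f(x_{n-1}))

Iteration 1:
  f(0.060000) = -0.938201
  f(1.020000) = 0.496634
  x_2 = 1.020000 - 0.496634×(1.020000 - 0.060000)/(0.496634 - (-0.938201))
       = 0.687719
Iteration 2:
  f(1.020000) = 0.496634
  f(0.687719) = -0.084977
  x_3 = 0.687719 - (-0.084977)×(0.687719 - 1.020000)/(-0.084977 - 0.496634)
       = 0.736267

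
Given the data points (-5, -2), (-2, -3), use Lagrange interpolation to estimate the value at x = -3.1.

Lagrange interpolation formula:
P(x) = Σ yᵢ × Lᵢ(x)
where Lᵢ(x) = Π_{j≠i} (x - xⱼ)/(xᵢ - xⱼ)

L_0(-3.1) = (-3.1 - (-2))/(-5 - (-2)) = 0.366667
L_1(-3.1) = (-3.1 - (-5))/(-2 - (-5)) = 0.633333

P(-3.1) = (-2)×L_0(-3.1) + (-3)×L_1(-3.1)
P(-3.1) = -2.633333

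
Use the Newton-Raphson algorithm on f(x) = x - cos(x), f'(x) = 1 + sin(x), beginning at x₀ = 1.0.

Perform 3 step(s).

f(x) = x - cos(x)
f'(x) = 1 + sin(x)
x₀ = 1.0

Newton-Raphson formula: x_{n+1} = x_n - f(x_n)/f'(x_n)

Iteration 1:
  f(1.000000) = 0.459698
  f'(1.000000) = 1.841471
  x_1 = 1.000000 - 0.459698/1.841471 = 0.750364
Iteration 2:
  f(0.750364) = 0.018923
  f'(0.750364) = 1.681905
  x_2 = 0.750364 - 0.018923/1.681905 = 0.739113
Iteration 3:
  f(0.739113) = 0.000046
  f'(0.739113) = 1.673633
  x_3 = 0.739113 - 0.000046/1.673633 = 0.739085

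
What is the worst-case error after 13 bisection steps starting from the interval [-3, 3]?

Bisection error bound: |error| ≤ (b-a)/2^n
|error| ≤ (3 - (-3))/2^13 = 6/2^13
|error| ≤ 0.0007324219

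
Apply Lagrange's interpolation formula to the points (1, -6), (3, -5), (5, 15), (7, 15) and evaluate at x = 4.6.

Lagrange interpolation formula:
P(x) = Σ yᵢ × Lᵢ(x)
where Lᵢ(x) = Π_{j≠i} (x - xⱼ)/(xᵢ - xⱼ)

L_0(4.6) = (4.6 - 3)/(1 - 3) × (4.6 - 5)/(1 - 5) × (4.6 - 7)/(1 - 7) = -0.032000
L_1(4.6) = (4.6 - 1)/(3 - 1) × (4.6 - 5)/(3 - 5) × (4.6 - 7)/(3 - 7) = 0.216000
L_2(4.6) = (4.6 - 1)/(5 - 1) × (4.6 - 3)/(5 - 3) × (4.6 - 7)/(5 - 7) = 0.864000
L_3(4.6) = (4.6 - 1)/(7 - 1) × (4.6 - 3)/(7 - 3) × (4.6 - 5)/(7 - 5) = -0.048000

P(4.6) = (-6)×L_0(4.6) + (-5)×L_1(4.6) + 15×L_2(4.6) + 15×L_3(4.6)
P(4.6) = 11.352000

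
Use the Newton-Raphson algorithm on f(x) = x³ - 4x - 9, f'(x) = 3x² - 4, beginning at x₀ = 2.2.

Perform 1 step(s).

f(x) = x³ - 4x - 9
f'(x) = 3x² - 4
x₀ = 2.2

Newton-Raphson formula: x_{n+1} = x_n - f(x_n)/f'(x_n)

Iteration 1:
  f(2.200000) = -7.152000
  f'(2.200000) = 10.520000
  x_1 = 2.200000 - (-7.152000)/10.520000 = 2.879848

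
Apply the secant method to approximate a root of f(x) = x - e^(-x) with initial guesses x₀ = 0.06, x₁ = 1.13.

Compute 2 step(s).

f(x) = x - e^(-x)
x₀ = 0.06, x₁ = 1.13

Secant formula: x_{n+1} = x_n - f(x_n)(x_n - x_{n-1})/(f(x_n) - f(x_{n-1}))

Iteration 1:
  f(0.060000) = -0.881765
  f(1.130000) = 0.806967
  x_2 = 1.130000 - 0.806967×(1.130000 - 0.060000)/(0.806967 - (-0.881765))
       = 0.618696
Iteration 2:
  f(1.130000) = 0.806967
  f(0.618696) = 0.080050
  x_3 = 0.618696 - 0.080050×(0.618696 - 1.130000)/(0.080050 - 0.806967)
       = 0.562390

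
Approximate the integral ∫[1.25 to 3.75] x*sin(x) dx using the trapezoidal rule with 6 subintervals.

f(x) = x*sin(x)
a = 1.25, b = 3.75, n = 6
h = (b - a)/n = 0.416667

Trapezoidal rule: (h/2)[f(x₀) + 2f(x₁) + 2f(x₂) + ... + f(xₙ)]

x_0 = 1.2500, f(x_0) = 1.186231, coefficient = 1
x_1 = 1.6667, f(x_1) = 1.659013, coefficient = 2
x_2 = 2.0833, f(x_2) = 1.815632, coefficient = 2
x_3 = 2.5000, f(x_3) = 1.496180, coefficient = 2
x_4 = 2.9167, f(x_4) = 0.650516, coefficient = 2
x_5 = 3.3333, f(x_5) = -0.635227, coefficient = 2
x_6 = 3.7500, f(x_6) = -2.143355, coefficient = 1

I ≈ (0.416667/2) × 9.015106 = 1.878147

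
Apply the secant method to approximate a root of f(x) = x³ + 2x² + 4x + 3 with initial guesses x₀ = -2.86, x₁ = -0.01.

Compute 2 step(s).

f(x) = x³ + 2x² + 4x + 3
x₀ = -2.86, x₁ = -0.01

Secant formula: x_{n+1} = x_n - f(x_n)(x_n - x_{n-1})/(f(x_n) - f(x_{n-1}))

Iteration 1:
  f(-2.860000) = -15.474456
  f(-0.010000) = 2.960199
  x_2 = -0.010000 - 2.960199×(-0.010000 - (-2.860000))/(2.960199 - (-15.474456))
       = -0.467647
Iteration 2:
  f(-0.010000) = 2.960199
  f(-0.467647) = 1.464528
  x_3 = -0.467647 - 1.464528×(-0.467647 - (-0.010000))/(1.464528 - 2.960199)
       = -0.915765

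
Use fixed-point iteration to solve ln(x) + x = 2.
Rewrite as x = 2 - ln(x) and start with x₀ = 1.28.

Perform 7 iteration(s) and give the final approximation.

Equation: ln(x) + x = 2
Fixed-point form: x = 2 - ln(x)
x₀ = 1.28

x_1 = g(1.280000) = 1.753140
x_2 = g(1.753140) = 1.438592
x_3 = g(1.438592) = 1.636335
x_4 = g(1.636335) = 1.507541
x_5 = g(1.507541) = 1.589520
x_6 = g(1.589520) = 1.536568
x_7 = g(1.536568) = 1.570449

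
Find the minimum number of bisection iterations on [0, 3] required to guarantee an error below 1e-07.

We need (b-a)/2^n ≤ 1e-07
(3 - 0)/2^n ≤ 1e-07
3/2^n ≤ 1e-07
2^n ≥ 30000000
n ≥ log₂(30000000) = 24.84
n ≥ 25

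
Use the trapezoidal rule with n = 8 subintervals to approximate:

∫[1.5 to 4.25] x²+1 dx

f(x) = x²+1
a = 1.5, b = 4.25, n = 8
h = (b - a)/n = 0.343750

Trapezoidal rule: (h/2)[f(x₀) + 2f(x₁) + 2f(x₂) + ... + f(xₙ)]

x_0 = 1.5000, f(x_0) = 3.250000, coefficient = 1
x_1 = 1.8438, f(x_1) = 4.399414, coefficient = 2
x_2 = 2.1875, f(x_2) = 5.785156, coefficient = 2
x_3 = 2.5312, f(x_3) = 7.407227, coefficient = 2
x_4 = 2.8750, f(x_4) = 9.265625, coefficient = 2
x_5 = 3.2188, f(x_5) = 11.360352, coefficient = 2
x_6 = 3.5625, f(x_6) = 13.691406, coefficient = 2
x_7 = 3.9062, f(x_7) = 16.258789, coefficient = 2
x_8 = 4.2500, f(x_8) = 19.062500, coefficient = 1

I ≈ (0.343750/2) × 158.648438 = 27.267700
Exact value: 27.213542
Error: 0.054159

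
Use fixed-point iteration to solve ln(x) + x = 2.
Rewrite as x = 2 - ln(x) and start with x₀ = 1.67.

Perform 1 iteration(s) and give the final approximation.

Equation: ln(x) + x = 2
Fixed-point form: x = 2 - ln(x)
x₀ = 1.67

x_1 = g(1.670000) = 1.487176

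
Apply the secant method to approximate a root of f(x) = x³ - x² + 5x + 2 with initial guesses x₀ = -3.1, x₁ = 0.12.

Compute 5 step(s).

f(x) = x³ - x² + 5x + 2
x₀ = -3.1, x₁ = 0.12

Secant formula: x_{n+1} = x_n - f(x_n)(x_n - x_{n-1})/(f(x_n) - f(x_{n-1}))

Iteration 1:
  f(-3.100000) = -52.901000
  f(0.120000) = 2.587328
  x_2 = 0.120000 - 2.587328×(0.120000 - (-3.100000))/(2.587328 - (-52.901000))
       = -0.030143
Iteration 2:
  f(0.120000) = 2.587328
  f(-0.030143) = 1.848348
  x_3 = -0.030143 - 1.848348×(-0.030143 - 0.120000)/(1.848348 - 2.587328)
       = -0.405684
Iteration 3:
  f(-0.030143) = 1.848348
  f(-0.405684) = -0.259765
  x_4 = -0.405684 - (-0.259765)×(-0.405684 - (-0.030143))/(-0.259765 - 1.848348)
       = -0.359409
Iteration 4:
  f(-0.405684) = -0.259765
  f(-0.359409) = 0.027353
  x_5 = -0.359409 - 0.027353×(-0.359409 - (-0.405684))/(0.027353 - (-0.259765))
       = -0.363818
Iteration 5:
  f(-0.359409) = 0.027353
  f(-0.363818) = 0.000393
  x_6 = -0.363818 - 0.000393×(-0.363818 - (-0.359409))/(0.000393 - 0.027353)
       = -0.363882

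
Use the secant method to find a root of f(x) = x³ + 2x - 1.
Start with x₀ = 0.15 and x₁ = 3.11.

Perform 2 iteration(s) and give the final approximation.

f(x) = x³ + 2x - 1
x₀ = 0.15, x₁ = 3.11

Secant formula: x_{n+1} = x_n - f(x_n)(x_n - x_{n-1})/(f(x_n) - f(x_{n-1}))

Iteration 1:
  f(0.150000) = -0.696625
  f(3.110000) = 35.300231
  x_2 = 3.110000 - 35.300231×(3.110000 - 0.150000)/(35.300231 - (-0.696625))
       = 0.207283
Iteration 2:
  f(3.110000) = 35.300231
  f(0.207283) = -0.576528
  x_3 = 0.207283 - (-0.576528)×(0.207283 - 3.110000)/(-0.576528 - 35.300231)
       = 0.253929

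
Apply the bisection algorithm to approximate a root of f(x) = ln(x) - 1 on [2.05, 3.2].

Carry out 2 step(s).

f(x) = ln(x) - 1
Initial interval: [2.05, 3.2]

Iteration 1:
  c_1 = (2.050000 + 3.200000)/2 = 2.625000
  f(c_1) = f(2.625000) = -0.034919
  f(a) × f(c) ≥ 0, new interval: [2.625000, 3.200000]
Iteration 2:
  c_2 = (2.625000 + 3.200000)/2 = 2.912500
  f(c_2) = f(2.912500) = 0.069012
  f(a) × f(c) < 0, new interval: [2.625000, 2.912500]

After 2 iteration(s), the approximation is c_2 = 2.912500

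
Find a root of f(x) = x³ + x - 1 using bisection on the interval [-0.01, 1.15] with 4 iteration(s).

f(x) = x³ + x - 1
Initial interval: [-0.01, 1.15]

Iteration 1:
  c_1 = (-0.010000 + 1.150000)/2 = 0.570000
  f(c_1) = f(0.570000) = -0.244807
  f(a) × f(c) ≥ 0, new interval: [0.570000, 1.150000]
Iteration 2:
  c_2 = (0.570000 + 1.150000)/2 = 0.860000
  f(c_2) = f(0.860000) = 0.496056
  f(a) × f(c) < 0, new interval: [0.570000, 0.860000]
Iteration 3:
  c_3 = (0.570000 + 0.860000)/2 = 0.715000
  f(c_3) = f(0.715000) = 0.080526
  f(a) × f(c) < 0, new interval: [0.570000, 0.715000]
Iteration 4:
  c_4 = (0.570000 + 0.715000)/2 = 0.642500
  f(c_4) = f(0.642500) = -0.092272
  f(a) × f(c) ≥ 0, new interval: [0.642500, 0.715000]

After 4 iteration(s), the approximation is c_4 = 0.642500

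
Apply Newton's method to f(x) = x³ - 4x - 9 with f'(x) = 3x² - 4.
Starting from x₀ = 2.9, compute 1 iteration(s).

f(x) = x³ - 4x - 9
f'(x) = 3x² - 4
x₀ = 2.9

Newton-Raphson formula: x_{n+1} = x_n - f(x_n)/f'(x_n)

Iteration 1:
  f(2.900000) = 3.789000
  f'(2.900000) = 21.230000
  x_1 = 2.900000 - 3.789000/21.230000 = 2.721526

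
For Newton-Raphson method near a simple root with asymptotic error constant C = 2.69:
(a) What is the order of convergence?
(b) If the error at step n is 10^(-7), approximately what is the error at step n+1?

(a) Newton-Raphson has quadratic (order 2) convergence near simple roots.
    This means |e_{n+1}| ≈ C|e_n|².

(b) With |e_n| = 10^(-7) and C = 2.69:
    |e_{n+1}| ≈ 2.69 × (10^(-7))² = 2.69 × 10^(-14)

(a) 2 (quadratic); (b) |e_{n+1}| ≈ 2.690e-14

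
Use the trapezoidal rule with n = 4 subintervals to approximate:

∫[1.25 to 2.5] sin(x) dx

f(x) = sin(x)
a = 1.25, b = 2.5, n = 4
h = (b - a)/n = 0.312500

Trapezoidal rule: (h/2)[f(x₀) + 2f(x₁) + 2f(x₂) + ... + f(xₙ)]

x_0 = 1.2500, f(x_0) = 0.948985, coefficient = 1
x_1 = 1.5625, f(x_1) = 0.999966, coefficient = 2
x_2 = 1.8750, f(x_2) = 0.954086, coefficient = 2
x_3 = 2.1875, f(x_3) = 0.815789, coefficient = 2
x_4 = 2.5000, f(x_4) = 0.598472, coefficient = 1

I ≈ (0.312500/2) × 7.087138 = 1.107365
Exact value: 1.116466
Error: 0.009101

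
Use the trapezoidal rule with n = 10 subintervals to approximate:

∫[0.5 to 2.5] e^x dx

f(x) = e^x
a = 0.5, b = 2.5, n = 10
h = (b - a)/n = 0.200000

Trapezoidal rule: (h/2)[f(x₀) + 2f(x₁) + 2f(x₂) + ... + f(xₙ)]

x_0 = 0.5000, f(x_0) = 1.648721, coefficient = 1
x_1 = 0.7000, f(x_1) = 2.013753, coefficient = 2
x_2 = 0.9000, f(x_2) = 2.459603, coefficient = 2
x_3 = 1.1000, f(x_3) = 3.004166, coefficient = 2
x_4 = 1.3000, f(x_4) = 3.669297, coefficient = 2
x_5 = 1.5000, f(x_5) = 4.481689, coefficient = 2
x_6 = 1.7000, f(x_6) = 5.473947, coefficient = 2
x_7 = 1.9000, f(x_7) = 6.685894, coefficient = 2
x_8 = 2.1000, f(x_8) = 8.166170, coefficient = 2
x_9 = 2.3000, f(x_9) = 9.974182, coefficient = 2
x_10 = 2.5000, f(x_10) = 12.182494, coefficient = 1

I ≈ (0.200000/2) × 105.688619 = 10.568862
Exact value: 10.533773
Error: 0.035089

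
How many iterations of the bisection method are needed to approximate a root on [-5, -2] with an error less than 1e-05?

We need (b-a)/2^n ≤ 1e-05
(-2 - (-5))/2^n ≤ 1e-05
3/2^n ≤ 1e-05
2^n ≥ 300000
n ≥ log₂(300000) = 18.19
n ≥ 19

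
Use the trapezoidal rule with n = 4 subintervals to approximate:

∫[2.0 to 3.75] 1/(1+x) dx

f(x) = 1/(1+x)
a = 2.0, b = 3.75, n = 4
h = (b - a)/n = 0.437500

Trapezoidal rule: (h/2)[f(x₀) + 2f(x₁) + 2f(x₂) + ... + f(xₙ)]

x_0 = 2.0000, f(x_0) = 0.333333, coefficient = 1
x_1 = 2.4375, f(x_1) = 0.290909, coefficient = 2
x_2 = 2.8750, f(x_2) = 0.258065, coefficient = 2
x_3 = 3.3125, f(x_3) = 0.231884, coefficient = 2
x_4 = 3.7500, f(x_4) = 0.210526, coefficient = 1

I ≈ (0.437500/2) × 2.105575 = 0.460595
Exact value: 0.459532
Error: 0.001062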